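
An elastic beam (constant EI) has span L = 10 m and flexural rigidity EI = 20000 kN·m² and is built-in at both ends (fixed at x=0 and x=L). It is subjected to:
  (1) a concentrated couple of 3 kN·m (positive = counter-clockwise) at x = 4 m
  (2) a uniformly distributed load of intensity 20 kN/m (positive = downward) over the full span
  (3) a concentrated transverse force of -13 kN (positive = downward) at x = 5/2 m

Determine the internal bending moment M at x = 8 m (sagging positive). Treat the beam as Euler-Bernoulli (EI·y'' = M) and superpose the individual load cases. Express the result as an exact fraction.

Load 1 — applied couple M₀=3 kN·m at a=4 m (b=L-a=6):
  M_1 = R_Ax - M_A - M₀  [x>a] with R_A=54/125, M_A=9/25 = (54/125)·8 - (9/25) - 3 = 12/125 kN·m
Load 2 — uniform load w=20 kN/m over full span:
  M_2 = wLx/2 - wL²/12 - wx²/2 = 20·10·8/2 - 20·10²/12 - 20·8²/2 = -20/3 kN·m
Load 3 — point force P=-13 kN at a=5/2 m (b=L-a=15/2):
  M_3 = Pa²(a+3b)(L-x)/L³ - Pa²b/L²  [x>a] = (-13)·(5/2)²·((5/2)+3·(15/2))·(10-8)/10³ - (-13)·(5/2)²·(15/2)/10² = 65/32 kN·m
Superposition: M = Σ M_i = -54473/12000 kN·m ≈ -4.539417 kN·m

M(8) = -54473/12000 kN·m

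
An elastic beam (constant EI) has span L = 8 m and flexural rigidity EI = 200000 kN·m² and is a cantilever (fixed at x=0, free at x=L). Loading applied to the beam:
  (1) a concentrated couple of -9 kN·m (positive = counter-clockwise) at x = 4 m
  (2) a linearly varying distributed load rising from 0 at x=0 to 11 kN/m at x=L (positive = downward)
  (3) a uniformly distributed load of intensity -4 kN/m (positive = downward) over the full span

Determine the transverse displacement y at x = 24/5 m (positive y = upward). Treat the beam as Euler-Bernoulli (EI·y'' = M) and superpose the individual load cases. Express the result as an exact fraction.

y(24/5) = -2049099/390625000 m

Load 1 — applied couple M₀=-9 kN·m at a=4 m (b=L-a=4):
  y_1 = M₀a(2x-a)/(2EI)  [x>a] = (-9)·4·(2·(24/5)-4)/(2·200000) = -63/125000 m
Load 2 — triangular load w₀=11 kN/m (0→w₀ over full span):
  y_2 = (w₀Lx³/12-w₀L²x²/6-w₀x⁵/(120L))/EI = (11·8·(24/5)³/12-11·8²·(24/5)²/6-11·(24/5)⁵/(120·8))/200000 = -469128/48828125 m
Load 3 — uniform load w=-4 kN/m over full span:
  y_3 = -wx²(x²-4Lx+6L²)/(24EI) = -(-4)·(24/5)²·((24/5)²-4·8·(24/5)+6·8²)/(24·200000) = 9504/1953125 m
Superposition: y = Σ y_i = -2049099/390625000 m ≈ -0.005246 m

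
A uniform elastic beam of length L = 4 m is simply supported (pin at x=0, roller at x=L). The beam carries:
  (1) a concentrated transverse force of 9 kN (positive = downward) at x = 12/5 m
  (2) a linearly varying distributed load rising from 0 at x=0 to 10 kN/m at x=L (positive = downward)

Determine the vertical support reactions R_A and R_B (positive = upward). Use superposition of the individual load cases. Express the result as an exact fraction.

Load 1 — point force P=9 kN at a=12/5 m (b=L-a=8/5):
  R_A = Pb/L = 9·(8/5)/4 = 18/5 kN
  R_B = Pa/L = 9·(12/5)/4 = 27/5 kN
Load 2 — triangular load w₀=10 kN/m (0→w₀ over full span):
  R_A = w₀L/6 = 10·4/6 = 20/3 kN
  R_B = w₀L/3 = 10·4/3 = 40/3 kN
Superposition: R_A = 154/15 kN, R_B = 281/15 kN

R_A = 154/15 kN, R_B = 281/15 kN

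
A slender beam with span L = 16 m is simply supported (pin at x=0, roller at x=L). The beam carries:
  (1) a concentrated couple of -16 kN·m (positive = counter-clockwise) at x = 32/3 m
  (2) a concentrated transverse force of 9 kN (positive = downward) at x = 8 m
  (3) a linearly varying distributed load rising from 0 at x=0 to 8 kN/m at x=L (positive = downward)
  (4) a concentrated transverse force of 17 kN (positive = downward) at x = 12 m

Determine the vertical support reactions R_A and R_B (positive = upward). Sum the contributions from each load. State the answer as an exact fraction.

R_A = 349/12 kN, R_B = 731/12 kN

Load 1 — applied couple M₀=-16 kN·m at a=32/3 m (b=L-a=16/3):
  R_A = M₀/L = (-16)/16 = -1 kN
  R_B = -M₀/L = -(-16)/16 = 1 kN
Load 2 — point force P=9 kN at a=8 m (b=L-a=8):
  R_A = Pb/L = 9·8/16 = 9/2 kN
  R_B = Pa/L = 9·8/16 = 9/2 kN
Load 3 — triangular load w₀=8 kN/m (0→w₀ over full span):
  R_A = w₀L/6 = 8·16/6 = 64/3 kN
  R_B = w₀L/3 = 8·16/3 = 128/3 kN
Load 4 — point force P=17 kN at a=12 m (b=L-a=4):
  R_A = Pb/L = 17·4/16 = 17/4 kN
  R_B = Pa/L = 17·12/16 = 51/4 kN
Superposition: R_A = 349/12 kN, R_B = 731/12 kN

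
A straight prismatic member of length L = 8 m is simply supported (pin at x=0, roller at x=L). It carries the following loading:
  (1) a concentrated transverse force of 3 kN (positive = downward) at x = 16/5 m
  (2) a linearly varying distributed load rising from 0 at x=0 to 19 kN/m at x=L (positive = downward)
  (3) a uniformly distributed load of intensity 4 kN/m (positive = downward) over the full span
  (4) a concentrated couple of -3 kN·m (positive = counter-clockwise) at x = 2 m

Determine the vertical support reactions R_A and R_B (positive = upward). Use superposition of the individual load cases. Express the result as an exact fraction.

Load 1 — point force P=3 kN at a=16/5 m (b=L-a=24/5):
  R_A = Pb/L = 3·(24/5)/8 = 9/5 kN
  R_B = Pa/L = 3·(16/5)/8 = 6/5 kN
Load 2 — triangular load w₀=19 kN/m (0→w₀ over full span):
  R_A = w₀L/6 = 19·8/6 = 76/3 kN
  R_B = w₀L/3 = 19·8/3 = 152/3 kN
Load 3 — uniform load w=4 kN/m over full span:
  R_A = wL/2 = 4·8/2 = 16 kN
  R_B = wL/2 = 4·8/2 = 16 kN
Load 4 — applied couple M₀=-3 kN·m at a=2 m (b=L-a=6):
  R_A = M₀/L = (-3)/8 = -3/8 kN
  R_B = -M₀/L = -(-3)/8 = 3/8 kN
Superposition: R_A = 5131/120 kN, R_B = 8189/120 kN

R_A = 5131/120 kN, R_B = 8189/120 kN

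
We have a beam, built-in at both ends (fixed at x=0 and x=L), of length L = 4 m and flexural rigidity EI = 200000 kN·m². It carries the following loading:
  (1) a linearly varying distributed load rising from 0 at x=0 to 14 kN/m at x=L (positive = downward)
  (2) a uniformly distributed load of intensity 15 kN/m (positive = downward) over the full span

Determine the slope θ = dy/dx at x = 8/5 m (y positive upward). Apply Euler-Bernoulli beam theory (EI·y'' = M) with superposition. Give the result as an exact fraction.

Load 1 — triangular load w₀=14 kN/m (0→w₀ over full span):
  θ_1 = -w₀(2x(L-x)(L-2x)(x+2L)+x²(L-x)²)/(120LEI) = -14·(2·(8/5)·(4-(8/5))·(4-2·(8/5))·((8/5)+2·4)+(8/5)²·(4-(8/5))²)/(120·4·200000) = -21/1953125 rad
Load 2 — uniform load w=15 kN/m over full span:
  θ_2 = -wx(L-x)(L-2x)/(12EI) = -15·(8/5)·(4-(8/5))·(4-2·(8/5))/(12·200000) = -3/156250 rad
Superposition: θ = Σ θ_i = -117/3906250 rad ≈ -0.000030 rad

θ(8/5) = -117/3906250 rad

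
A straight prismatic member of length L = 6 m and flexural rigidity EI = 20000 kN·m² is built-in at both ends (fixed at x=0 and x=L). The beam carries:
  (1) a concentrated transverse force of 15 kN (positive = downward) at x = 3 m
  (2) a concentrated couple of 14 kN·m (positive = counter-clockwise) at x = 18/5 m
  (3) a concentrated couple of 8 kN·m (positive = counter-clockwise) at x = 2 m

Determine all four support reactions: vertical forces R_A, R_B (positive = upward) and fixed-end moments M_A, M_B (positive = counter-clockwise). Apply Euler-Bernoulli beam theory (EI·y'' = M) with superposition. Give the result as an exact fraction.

Load 1 — point force P=15 kN at a=3 m (b=L-a=3):
  R_A = Pb²(3a+b)/L³ = 15·3²·(3·3+3)/6³ = 15/2 kN
  M_A = Pab²/L² = 15·3·3²/6² = 45/4 kN·m
  R_B = Pa²(a+3b)/L³ = 15·3²·(3+3·3)/6³ = 15/2 kN
  M_B = -Pa²b/L² = -15·3²·3/6² = -45/4 kN·m
Load 2 — applied couple M₀=14 kN·m at a=18/5 m (b=L-a=12/5):
  R_A = 6M₀ab/L³ = 6·14·(18/5)·(12/5)/6³ = 84/25 kN
  M_A = M₀b(2a-b)/L² = 14·(12/5)·(2·(18/5)-(12/5))/6² = 112/25 kN·m
  R_B = -6M₀ab/L³ = -6·14·(18/5)·(12/5)/6³ = -84/25 kN
  M_B = M₀a(2b-a)/L² = 14·(18/5)·(2·(12/5)-(18/5))/6² = 42/25 kN·m
Load 3 — applied couple M₀=8 kN·m at a=2 m (b=L-a=4):
  R_A = 6M₀ab/L³ = 6·8·2·4/6³ = 16/9 kN
  M_A = M₀b(2a-b)/L² = 8·4·(2·2-4)/6² = 0 kN·m
  R_B = -6M₀ab/L³ = -6·8·2·4/6³ = -16/9 kN
  M_B = M₀a(2b-a)/L² = 8·2·(2·4-2)/6² = 8/3 kN·m
Superposition: R_A = 5687/450 kN, M_A = 1573/100 kN·m, R_B = 1063/450 kN, M_B = -2071/300 kN·m

R_A = 5687/450 kN, M_A = 1573/100 kN·m, R_B = 1063/450 kN, M_B = -2071/300 kN·m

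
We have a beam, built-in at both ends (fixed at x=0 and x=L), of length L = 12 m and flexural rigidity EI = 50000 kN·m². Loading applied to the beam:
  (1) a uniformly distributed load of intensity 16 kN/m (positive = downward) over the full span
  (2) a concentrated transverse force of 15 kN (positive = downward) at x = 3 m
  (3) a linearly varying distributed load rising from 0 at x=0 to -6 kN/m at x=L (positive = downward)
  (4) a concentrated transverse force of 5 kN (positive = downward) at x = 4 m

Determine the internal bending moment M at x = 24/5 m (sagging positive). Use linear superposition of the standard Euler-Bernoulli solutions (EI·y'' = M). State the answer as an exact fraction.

M(24/5) = 1511683/18000 kN·m

Load 1 — uniform load w=16 kN/m over full span:
  M_1 = wLx/2 - wL²/12 - wx²/2 = 16·12·(24/5)/2 - 16·12²/12 - 16·(24/5)²/2 = 2112/25 kN·m
Load 2 — point force P=15 kN at a=3 m (b=L-a=9):
  M_2 = Pa²(a+3b)(L-x)/L³ - Pa²b/L²  [x>a] = 15·3²·(3+3·9)·(12-(24/5))/12³ - 15·3²·9/12² = 135/16 kN·m
Load 3 — triangular load w₀=-6 kN/m (0→w₀ over full span):
  M_3 = 3w₀Lx/20 - w₀L²/30 - w₀x³/(6L) = 3·(-6)·12·(24/5)/20 - (-6)·12²/30 - (-6)·(24/5)³/(6·12) = -1728/125 kN·m
Load 4 — point force P=5 kN at a=4 m (b=L-a=8):
  M_4 = Pa²(a+3b)(L-x)/L³ - Pa²b/L²  [x>a] = 5·4²·(4+3·8)·(12-(24/5))/12³ - 5·4²·8/12² = 44/9 kN·m
Superposition: M = Σ M_i = 1511683/18000 kN·m ≈ 83.982389 kN·m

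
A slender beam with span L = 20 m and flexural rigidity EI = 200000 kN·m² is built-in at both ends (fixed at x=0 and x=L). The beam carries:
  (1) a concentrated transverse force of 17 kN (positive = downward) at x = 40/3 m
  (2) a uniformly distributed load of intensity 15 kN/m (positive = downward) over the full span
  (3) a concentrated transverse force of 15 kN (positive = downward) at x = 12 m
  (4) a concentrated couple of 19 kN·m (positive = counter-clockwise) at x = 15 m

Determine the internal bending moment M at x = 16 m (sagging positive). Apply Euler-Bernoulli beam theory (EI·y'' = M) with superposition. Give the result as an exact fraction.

M(16) = -12863/400 kN·m

Load 1 — point force P=17 kN at a=40/3 m (b=L-a=20/3):
  M_1 = Pa²(a+3b)(L-x)/L³ - Pa²b/L²  [x>a] = 17·(40/3)²·((40/3)+3·(20/3))·(20-16)/20³ - 17·(40/3)²·(20/3)/20² = 0 kN·m
Load 2 — uniform load w=15 kN/m over full span:
  M_2 = wLx/2 - wL²/12 - wx²/2 = 15·20·16/2 - 15·20²/12 - 15·16²/2 = -20 kN·m
Load 3 — point force P=15 kN at a=12 m (b=L-a=8):
  M_3 = Pa²(a+3b)(L-x)/L³ - Pa²b/L²  [x>a] = 15·12²·(12+3·8)·(20-16)/20³ - 15·12²·8/20² = -108/25 kN·m
Load 4 — applied couple M₀=19 kN·m at a=15 m (b=L-a=5):
  M_4 = R_Ax - M_A - M₀  [x>a] with R_A=171/160, M_A=95/16 = (171/160)·16 - (95/16) - 19 = -627/80 kN·m
Superposition: M = Σ M_i = -12863/400 kN·m ≈ -32.157500 kN·m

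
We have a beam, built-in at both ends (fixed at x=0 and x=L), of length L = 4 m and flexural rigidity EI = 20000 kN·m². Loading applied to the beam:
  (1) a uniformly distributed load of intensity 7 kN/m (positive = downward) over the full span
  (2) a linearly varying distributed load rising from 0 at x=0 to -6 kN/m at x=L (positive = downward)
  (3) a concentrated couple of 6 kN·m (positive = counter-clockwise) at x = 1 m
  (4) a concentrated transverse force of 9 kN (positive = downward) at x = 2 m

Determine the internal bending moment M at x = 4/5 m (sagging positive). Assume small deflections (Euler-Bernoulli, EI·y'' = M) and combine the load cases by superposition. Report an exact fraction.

M(4/5) = 4949/3000 kN·m

Load 1 — uniform load w=7 kN/m over full span:
  M_1 = wLx/2 - wL²/12 - wx²/2 = 7·4·(4/5)/2 - 7·4²/12 - 7·(4/5)²/2 = -28/75 kN·m
Load 2 — triangular load w₀=-6 kN/m (0→w₀ over full span):
  M_2 = 3w₀Lx/20 - w₀L²/30 - w₀x³/(6L) = 3·(-6)·4·(4/5)/20 - (-6)·4²/30 - (-6)·(4/5)³/(6·4) = 56/125 kN·m
Load 3 — applied couple M₀=6 kN·m at a=1 m (b=L-a=3):
  M_3 = R_Ax - M_A  [x≤a] with R_A=27/16, M_A=-9/8 = (27/16)·(4/5) - (-9/8) = 99/40 kN·m
Load 4 — point force P=9 kN at a=2 m (b=L-a=2):
  M_4 = Pb²(3a+b)x/L³ - Pab²/L²  [x≤a] = 9·2²·(3·2+2)·(4/5)/4³ - 9·2·2²/4² = -9/10 kN·m
Superposition: M = Σ M_i = 4949/3000 kN·m ≈ 1.649667 kN·m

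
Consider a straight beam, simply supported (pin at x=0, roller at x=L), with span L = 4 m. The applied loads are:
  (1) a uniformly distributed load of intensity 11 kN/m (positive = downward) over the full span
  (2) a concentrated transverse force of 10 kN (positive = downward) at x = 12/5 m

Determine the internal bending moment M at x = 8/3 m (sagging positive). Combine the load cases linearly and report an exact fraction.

Load 1 — uniform load w=11 kN/m over full span:
  M_1 = wx(L-x)/2 = 11·(8/3)·(4-(8/3))/2 = 176/9 kN·m
Load 2 — point force P=10 kN at a=12/5 m (b=L-a=8/5):
  M_2 = Pa(L-x)/L  [x>a] = 10·(12/5)·(4-(8/3))/4 = 8 kN·m
Superposition: M = Σ M_i = 248/9 kN·m ≈ 27.555556 kN·m

M(8/3) = 248/9 kN·m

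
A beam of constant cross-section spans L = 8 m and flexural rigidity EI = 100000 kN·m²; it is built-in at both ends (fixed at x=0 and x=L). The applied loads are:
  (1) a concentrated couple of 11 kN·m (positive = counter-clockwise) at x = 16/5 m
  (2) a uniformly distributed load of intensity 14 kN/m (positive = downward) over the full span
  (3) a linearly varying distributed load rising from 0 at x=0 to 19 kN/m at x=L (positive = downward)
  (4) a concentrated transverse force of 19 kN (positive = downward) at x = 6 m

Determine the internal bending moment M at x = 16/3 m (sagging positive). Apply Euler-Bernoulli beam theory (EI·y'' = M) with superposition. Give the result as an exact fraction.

Load 1 — applied couple M₀=11 kN·m at a=16/5 m (b=L-a=24/5):
  M_1 = R_Ax - M_A - M₀  [x>a] with R_A=99/50, M_A=33/25 = (99/50)·(16/3) - (33/25) - 11 = -44/25 kN·m
Load 2 — uniform load w=14 kN/m over full span:
  M_2 = wLx/2 - wL²/12 - wx²/2 = 14·8·(16/3)/2 - 14·8²/12 - 14·(16/3)²/2 = 224/9 kN·m
Load 3 — triangular load w₀=19 kN/m (0→w₀ over full span):
  M_3 = 3w₀Lx/20 - w₀L²/30 - w₀x³/(6L) = 3·19·8·(16/3)/20 - 19·8²/30 - 19·(16/3)³/(6·8) = 8512/405 kN·m
Load 4 — point force P=19 kN at a=6 m (b=L-a=2):
  M_4 = Pb²(3a+b)x/L³ - Pab²/L²  [x≤a] = 19·2²·(3·6+2)·(16/3)/8³ - 19·6·2²/8² = 209/24 kN·m
Superposition: M = Σ M_i = 856243/16200 kN·m ≈ 52.854506 kN·m

M(16/3) = 856243/16200 kN·m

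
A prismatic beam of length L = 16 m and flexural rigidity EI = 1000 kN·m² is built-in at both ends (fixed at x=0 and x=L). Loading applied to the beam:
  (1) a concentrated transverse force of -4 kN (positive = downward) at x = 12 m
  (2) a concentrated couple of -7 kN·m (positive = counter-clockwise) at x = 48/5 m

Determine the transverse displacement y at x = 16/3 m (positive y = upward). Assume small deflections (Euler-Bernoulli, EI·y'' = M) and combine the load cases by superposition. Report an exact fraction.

y(16/3) = 10832/253125 m

Load 1 — point force P=-4 kN at a=12 m (b=L-a=4):
  y_1 = -Pb²x²(3aL-(3a+b)x)/(6L³EI)  [x≤a] = -(-4)·4²·(16/3)²·(3·12·16-(3·12+4)·(16/3))/(6·16³·1000) = 272/10125 m
Load 2 — applied couple M₀=-7 kN·m at a=48/5 m (b=L-a=32/5):
  y_2 = (R_Ax³/6 - M_Ax²/2)/EI  [x≤a] with R_A=-63/100, M_A=-56/25 = ((-63/100)·(16/3)³/6 - (-56/25)·(16/3)²/2)/1000 = 448/28125 m
Superposition: y = Σ y_i = 10832/253125 m ≈ 0.042793 m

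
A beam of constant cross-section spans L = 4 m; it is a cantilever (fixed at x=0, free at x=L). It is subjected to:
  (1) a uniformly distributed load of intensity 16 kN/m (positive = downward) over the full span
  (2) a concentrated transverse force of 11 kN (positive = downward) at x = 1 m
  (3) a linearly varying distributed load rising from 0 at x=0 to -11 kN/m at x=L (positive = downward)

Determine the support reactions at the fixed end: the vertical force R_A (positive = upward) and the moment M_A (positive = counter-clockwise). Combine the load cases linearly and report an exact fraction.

Load 1 — uniform load w=16 kN/m over full span:
  R_A = wL = 16·4 = 64 kN
  M_A = wL²/2 = 16·4²/2 = 128 kN·m
Load 2 — point force P=11 kN at a=1 m (b=L-a=3):
  R_A = P = 11 kN
  M_A = Pa = 11·1 = 11 kN·m
Load 3 — triangular load w₀=-11 kN/m (0→w₀ over full span):
  R_A = w₀L/2 = (-11)·4/2 = -22 kN
  M_A = w₀L²/3 = (-11)·4²/3 = -176/3 kN·m
Superposition: R_A = 53 kN, M_A = 241/3 kN·m

R_A = 53 kN, M_A = 241/3 kN·m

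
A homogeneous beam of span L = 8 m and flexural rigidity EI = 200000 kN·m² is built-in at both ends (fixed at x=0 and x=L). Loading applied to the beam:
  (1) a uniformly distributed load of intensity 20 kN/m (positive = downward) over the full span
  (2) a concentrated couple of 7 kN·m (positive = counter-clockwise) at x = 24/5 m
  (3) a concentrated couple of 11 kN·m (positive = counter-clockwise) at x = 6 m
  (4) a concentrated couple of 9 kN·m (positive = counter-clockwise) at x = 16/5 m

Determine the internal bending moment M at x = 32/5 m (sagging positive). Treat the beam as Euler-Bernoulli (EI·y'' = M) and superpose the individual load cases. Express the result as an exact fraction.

M(32/5) = -58153/6000 kN·m

Load 1 — uniform load w=20 kN/m over full span:
  M_1 = wLx/2 - wL²/12 - wx²/2 = 20·8·(32/5)/2 - 20·8²/12 - 20·(32/5)²/2 = -64/15 kN·m
Load 2 — applied couple M₀=7 kN·m at a=24/5 m (b=L-a=16/5):
  M_2 = R_Ax - M_A - M₀  [x>a] with R_A=63/50, M_A=56/25 = (63/50)·(32/5) - (56/25) - 7 = -147/125 kN·m
Load 3 — applied couple M₀=11 kN·m at a=6 m (b=L-a=2):
  M_3 = R_Ax - M_A - M₀  [x>a] with R_A=99/64, M_A=55/16 = (99/64)·(32/5) - (55/16) - 11 = -363/80 kN·m
Load 4 — applied couple M₀=9 kN·m at a=16/5 m (b=L-a=24/5):
  M_4 = R_Ax - M_A - M₀  [x>a] with R_A=81/50, M_A=27/25 = (81/50)·(32/5) - (27/25) - 9 = 36/125 kN·m
Superposition: M = Σ M_i = -58153/6000 kN·m ≈ -9.692167 kN·m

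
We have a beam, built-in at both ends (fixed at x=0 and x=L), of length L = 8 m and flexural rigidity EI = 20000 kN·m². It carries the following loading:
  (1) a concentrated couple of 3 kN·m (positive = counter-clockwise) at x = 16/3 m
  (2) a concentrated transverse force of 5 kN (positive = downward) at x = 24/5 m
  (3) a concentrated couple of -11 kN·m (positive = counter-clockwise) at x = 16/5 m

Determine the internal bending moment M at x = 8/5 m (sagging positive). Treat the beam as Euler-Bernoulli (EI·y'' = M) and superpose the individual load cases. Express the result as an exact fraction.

Load 1 — applied couple M₀=3 kN·m at a=16/3 m (b=L-a=8/3):
  M_1 = R_Ax - M_A  [x≤a] with R_A=1/2, M_A=1 = (1/2)·(8/5) - 1 = -1/5 kN·m
Load 2 — point force P=5 kN at a=24/5 m (b=L-a=16/5):
  M_2 = Pb²(3a+b)x/L³ - Pab²/L²  [x≤a] = 5·(16/5)²·(3·(24/5)+(16/5))·(8/5)/8³ - 5·(24/5)·(16/5)²/8² = -128/125 kN·m
Load 3 — applied couple M₀=-11 kN·m at a=16/5 m (b=L-a=24/5):
  M_3 = R_Ax - M_A  [x≤a] with R_A=-99/50, M_A=-33/25 = (-99/50)·(8/5) - (-33/25) = -231/125 kN·m
Superposition: M = Σ M_i = -384/125 kN·m ≈ -3.072000 kN·m

M(8/5) = -384/125 kN·m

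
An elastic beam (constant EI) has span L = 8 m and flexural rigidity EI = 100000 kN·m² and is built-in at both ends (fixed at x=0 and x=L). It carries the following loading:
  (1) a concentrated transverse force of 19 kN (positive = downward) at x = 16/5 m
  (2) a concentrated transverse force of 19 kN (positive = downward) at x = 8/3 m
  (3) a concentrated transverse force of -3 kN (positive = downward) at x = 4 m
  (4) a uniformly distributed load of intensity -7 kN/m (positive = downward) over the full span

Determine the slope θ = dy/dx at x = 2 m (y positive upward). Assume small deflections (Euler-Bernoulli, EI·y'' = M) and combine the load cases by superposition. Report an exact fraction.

θ(2) = -5671/112500000 rad

Load 1 — point force P=19 kN at a=16/5 m (b=L-a=24/5):
  θ_1 = -Pb²x(2aL-(3a+b)x)/(2L³EI)  [x≤a] = -19·(24/5)²·2·(2·(16/5)·8-(3·(16/5)+(24/5))·2)/(2·8³·100000) = -1197/6250000 rad
Load 2 — point force P=19 kN at a=8/3 m (b=L-a=16/3):
  θ_2 = -Pb²x(2aL-(3a+b)x)/(2L³EI)  [x≤a] = -19·(16/3)²·2·(2·(8/3)·8-(3·(8/3)+(16/3))·2)/(2·8³·100000) = -19/112500 rad
Load 3 — point force P=-3 kN at a=4 m (b=L-a=4):
  θ_3 = -Pb²x(2aL-(3a+b)x)/(2L³EI)  [x≤a] = -(-3)·4²·2·(2·4·8-(3·4+4)·2)/(2·8³·100000) = 3/100000 rad
Load 4 — uniform load w=-7 kN/m over full span:
  θ_4 = -wx(L-x)(L-2x)/(12EI) = -(-7)·2·(8-2)·(8-2·2)/(12·100000) = 7/25000 rad
Superposition: θ = Σ θ_i = -5671/112500000 rad ≈ -0.000050 rad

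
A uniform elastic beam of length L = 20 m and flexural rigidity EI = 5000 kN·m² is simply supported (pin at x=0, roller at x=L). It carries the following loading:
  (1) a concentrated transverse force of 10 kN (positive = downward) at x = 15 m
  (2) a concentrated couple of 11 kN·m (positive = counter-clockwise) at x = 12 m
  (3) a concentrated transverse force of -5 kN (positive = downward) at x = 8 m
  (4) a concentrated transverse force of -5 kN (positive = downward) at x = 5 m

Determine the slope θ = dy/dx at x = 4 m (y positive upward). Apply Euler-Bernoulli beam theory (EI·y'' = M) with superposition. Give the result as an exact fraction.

Load 1 — point force P=10 kN at a=15 m (b=L-a=5):
  θ_1 = -Pb(L²-b²-3x²)/(6LEI)  [x≤a] = -10·5·(20²-5²-3·4²)/(6·20·5000) = -109/4000 rad
Load 2 — applied couple M₀=11 kN·m at a=12 m (b=L-a=8):
  θ_2 = (M₀x²/(2L)+C₁)/EI  [x≤a] with C₁=M₀(3b²-L²)/(6L)=-286/15 = (11·4²/(2·20)+(-286/15))/5000 = -11/3750 rad
Load 3 — point force P=-5 kN at a=8 m (b=L-a=12):
  θ_3 = -Pb(L²-b²-3x²)/(6LEI)  [x≤a] = -(-5)·12·(20²-12²-3·4²)/(6·20·5000) = 13/625 rad
Load 4 — point force P=-5 kN at a=5 m (b=L-a=15):
  θ_4 = -Pb(L²-b²-3x²)/(6LEI)  [x≤a] = -(-5)·15·(20²-15²-3·4²)/(6·20·5000) = 127/8000 rad
Superposition: θ = Σ θ_i = 779/120000 rad ≈ 0.006492 rad

θ(4) = 779/120000 rad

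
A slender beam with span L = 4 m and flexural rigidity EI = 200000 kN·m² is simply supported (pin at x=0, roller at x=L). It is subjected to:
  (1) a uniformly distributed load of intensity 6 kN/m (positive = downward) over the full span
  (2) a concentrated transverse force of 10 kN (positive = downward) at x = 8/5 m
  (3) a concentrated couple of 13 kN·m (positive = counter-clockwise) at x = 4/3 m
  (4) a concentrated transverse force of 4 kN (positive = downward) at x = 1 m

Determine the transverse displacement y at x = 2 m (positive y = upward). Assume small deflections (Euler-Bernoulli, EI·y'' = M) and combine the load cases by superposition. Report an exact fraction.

Load 1 — uniform load w=6 kN/m over full span:
  y_1 = -wx(L³-2Lx²+x³)/(24EI) = -6·2·(4³-2·4·2²+2³)/(24·200000) = -1/10000 m
Load 2 — point force P=10 kN at a=8/5 m (b=L-a=12/5):
  y_2 = -Pa(L-x)(2Lx-a²-x²)/(6LEI)  [x>a] = -10·(8/5)·(4-2)·(2·4·2-(8/5)²-2²)/(6·4·200000) = -59/937500 m
Load 3 — applied couple M₀=13 kN·m at a=4/3 m (b=L-a=8/3):
  y_3 = (M₀x³/(6L)-M₀(x-a)²/2+C₁x)/EI  [x>a] with C₁=M₀(3b²-L²)/(6L)=26/9 = (13·2³/(6·4)-13·(2-(4/3))²/2+(26/9)·2)/200000 = 13/360000 m
Load 4 — point force P=4 kN at a=1 m (b=L-a=3):
  y_4 = -Pa(L-x)(2Lx-a²-x²)/(6LEI)  [x>a] = -4·1·(4-2)·(2·4·2-1²-2²)/(6·4·200000) = -11/600000 m
Superposition: y = Σ y_i = -1633/11250000 m ≈ -0.000145 m

y(2) = -1633/11250000 m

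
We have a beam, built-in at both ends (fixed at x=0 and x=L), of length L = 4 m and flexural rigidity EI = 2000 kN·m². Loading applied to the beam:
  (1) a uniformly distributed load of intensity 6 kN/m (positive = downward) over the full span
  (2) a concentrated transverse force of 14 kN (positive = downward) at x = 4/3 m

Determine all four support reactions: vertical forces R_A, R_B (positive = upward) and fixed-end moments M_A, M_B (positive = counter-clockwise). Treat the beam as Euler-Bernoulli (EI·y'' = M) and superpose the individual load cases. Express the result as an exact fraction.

R_A = 604/27 kN, M_A = 440/27 kN·m, R_B = 422/27 kN, M_B = -328/27 kN·m

Load 1 — uniform load w=6 kN/m over full span:
  R_A = wL/2 = 6·4/2 = 12 kN
  M_A = wL²/12 = 6·4²/12 = 8 kN·m
  R_B = wL/2 = 6·4/2 = 12 kN
  M_B = -wL²/12 = -6·4²/12 = -8 kN·m
Load 2 — point force P=14 kN at a=4/3 m (b=L-a=8/3):
  R_A = Pb²(3a+b)/L³ = 14·(8/3)²·(3·(4/3)+(8/3))/4³ = 280/27 kN
  M_A = Pab²/L² = 14·(4/3)·(8/3)²/4² = 224/27 kN·m
  R_B = Pa²(a+3b)/L³ = 14·(4/3)²·((4/3)+3·(8/3))/4³ = 98/27 kN
  M_B = -Pa²b/L² = -14·(4/3)²·(8/3)/4² = -112/27 kN·m
Superposition: R_A = 604/27 kN, M_A = 440/27 kN·m, R_B = 422/27 kN, M_B = -328/27 kN·m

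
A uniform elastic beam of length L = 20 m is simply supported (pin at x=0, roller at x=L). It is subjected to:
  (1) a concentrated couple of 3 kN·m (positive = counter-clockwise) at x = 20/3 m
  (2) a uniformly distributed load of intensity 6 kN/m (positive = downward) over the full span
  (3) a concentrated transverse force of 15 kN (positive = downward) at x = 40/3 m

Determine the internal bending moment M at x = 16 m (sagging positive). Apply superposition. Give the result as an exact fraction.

Load 1 — applied couple M₀=3 kN·m at a=20/3 m (b=L-a=40/3):
  M_1 = M₀x/L - M₀  [x>a] = 3·16/20 - 3 = -3/5 kN·m
Load 2 — uniform load w=6 kN/m over full span:
  M_2 = wx(L-x)/2 = 6·16·(20-16)/2 = 192 kN·m
Load 3 — point force P=15 kN at a=40/3 m (b=L-a=20/3):
  M_3 = Pa(L-x)/L  [x>a] = 15·(40/3)·(20-16)/20 = 40 kN·m
Superposition: M = Σ M_i = 1157/5 kN·m ≈ 231.400000 kN·m

M(16) = 1157/5 kN·m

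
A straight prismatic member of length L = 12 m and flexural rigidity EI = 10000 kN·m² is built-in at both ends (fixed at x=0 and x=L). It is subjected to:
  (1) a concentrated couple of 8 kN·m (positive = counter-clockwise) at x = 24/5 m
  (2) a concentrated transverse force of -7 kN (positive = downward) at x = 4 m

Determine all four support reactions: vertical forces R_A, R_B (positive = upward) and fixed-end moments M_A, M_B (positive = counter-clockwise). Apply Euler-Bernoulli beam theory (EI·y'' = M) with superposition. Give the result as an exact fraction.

R_A = -2852/675 kN, M_A = -2584/225 kN·m, R_B = -1873/675 kN, M_B = 1976/225 kN·m

Load 1 — applied couple M₀=8 kN·m at a=24/5 m (b=L-a=36/5):
  R_A = 6M₀ab/L³ = 6·8·(24/5)·(36/5)/12³ = 24/25 kN
  M_A = M₀b(2a-b)/L² = 8·(36/5)·(2·(24/5)-(36/5))/12² = 24/25 kN·m
  R_B = -6M₀ab/L³ = -6·8·(24/5)·(36/5)/12³ = -24/25 kN
  M_B = M₀a(2b-a)/L² = 8·(24/5)·(2·(36/5)-(24/5))/12² = 64/25 kN·m
Load 2 — point force P=-7 kN at a=4 m (b=L-a=8):
  R_A = Pb²(3a+b)/L³ = (-7)·8²·(3·4+8)/12³ = -140/27 kN
  M_A = Pab²/L² = (-7)·4·8²/12² = -112/9 kN·m
  R_B = Pa²(a+3b)/L³ = (-7)·4²·(4+3·8)/12³ = -49/27 kN
  M_B = -Pa²b/L² = -(-7)·4²·8/12² = 56/9 kN·m
Superposition: R_A = -2852/675 kN, M_A = -2584/225 kN·m, R_B = -1873/675 kN, M_B = 1976/225 kN·m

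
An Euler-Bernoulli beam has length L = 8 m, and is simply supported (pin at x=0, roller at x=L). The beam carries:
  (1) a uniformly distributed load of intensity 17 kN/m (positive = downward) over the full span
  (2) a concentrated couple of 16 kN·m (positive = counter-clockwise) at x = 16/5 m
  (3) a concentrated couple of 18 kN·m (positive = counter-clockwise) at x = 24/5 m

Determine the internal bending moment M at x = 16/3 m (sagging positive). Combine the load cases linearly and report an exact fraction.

M(16/3) = 986/9 kN·m

Load 1 — uniform load w=17 kN/m over full span:
  M_1 = wx(L-x)/2 = 17·(16/3)·(8-(16/3))/2 = 1088/9 kN·m
Load 2 — applied couple M₀=16 kN·m at a=16/5 m (b=L-a=24/5):
  M_2 = M₀x/L - M₀  [x>a] = 16·(16/3)/8 - 16 = -16/3 kN·m
Load 3 — applied couple M₀=18 kN·m at a=24/5 m (b=L-a=16/5):
  M_3 = M₀x/L - M₀  [x>a] = 18·(16/3)/8 - 18 = -6 kN·m
Superposition: M = Σ M_i = 986/9 kN·m ≈ 109.555556 kN·m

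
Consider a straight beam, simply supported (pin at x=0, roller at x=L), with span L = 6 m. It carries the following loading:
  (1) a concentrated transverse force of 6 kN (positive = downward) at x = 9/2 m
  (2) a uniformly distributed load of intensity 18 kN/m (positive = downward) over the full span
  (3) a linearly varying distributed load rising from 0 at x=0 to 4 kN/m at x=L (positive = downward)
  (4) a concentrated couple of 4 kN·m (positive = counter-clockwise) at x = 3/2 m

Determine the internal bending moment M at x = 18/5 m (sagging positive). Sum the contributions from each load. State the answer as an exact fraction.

M(18/5) = 11347/125 kN·m

Load 1 — point force P=6 kN at a=9/2 m (b=L-a=3/2):
  M_1 = Pbx/L  [x≤a] = 6·(3/2)·(18/5)/6 = 27/5 kN·m
Load 2 — uniform load w=18 kN/m over full span:
  M_2 = wx(L-x)/2 = 18·(18/5)·(6-(18/5))/2 = 1944/25 kN·m
Load 3 — triangular load w₀=4 kN/m (0→w₀ over full span):
  M_3 = w₀Lx/6 - w₀x³/(6L) = 4·6·(18/5)/6 - 4·(18/5)³/(6·6) = 1152/125 kN·m
Load 4 — applied couple M₀=4 kN·m at a=3/2 m (b=L-a=9/2):
  M_4 = M₀x/L - M₀  [x>a] = 4·(18/5)/6 - 4 = -8/5 kN·m
Superposition: M = Σ M_i = 11347/125 kN·m ≈ 90.776000 kN·m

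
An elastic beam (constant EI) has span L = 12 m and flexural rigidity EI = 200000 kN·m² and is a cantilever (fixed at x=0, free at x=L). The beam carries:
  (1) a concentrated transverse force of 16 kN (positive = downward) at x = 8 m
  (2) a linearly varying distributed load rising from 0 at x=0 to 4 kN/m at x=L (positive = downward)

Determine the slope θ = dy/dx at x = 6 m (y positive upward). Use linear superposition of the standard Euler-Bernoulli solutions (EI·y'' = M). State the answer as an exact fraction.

θ(6) = -609/100000 rad

Load 1 — point force P=16 kN at a=8 m (b=L-a=4):
  θ_1 = -Px(2a-x)/(2EI)  [x≤a] = -16·6·(2·8-6)/(2·200000) = -3/1250 rad
Load 2 — triangular load w₀=4 kN/m (0→w₀ over full span):
  θ_2 = (w₀Lx²/4-w₀L²x/3-w₀x⁴/(24L))/EI = (4·12·6²/4-4·12²·6/3-4·6⁴/(24·12))/200000 = -369/100000 rad
Superposition: θ = Σ θ_i = -609/100000 rad ≈ -0.006090 rad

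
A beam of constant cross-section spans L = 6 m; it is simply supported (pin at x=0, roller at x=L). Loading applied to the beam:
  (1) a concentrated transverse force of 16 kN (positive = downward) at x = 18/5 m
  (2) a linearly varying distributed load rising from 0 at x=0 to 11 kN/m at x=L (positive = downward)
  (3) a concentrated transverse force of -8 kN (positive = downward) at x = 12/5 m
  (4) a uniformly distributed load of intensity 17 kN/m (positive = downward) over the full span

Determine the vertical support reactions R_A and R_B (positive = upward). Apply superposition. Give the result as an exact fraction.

Load 1 — point force P=16 kN at a=18/5 m (b=L-a=12/5):
  R_A = Pb/L = 16·(12/5)/6 = 32/5 kN
  R_B = Pa/L = 16·(18/5)/6 = 48/5 kN
Load 2 — triangular load w₀=11 kN/m (0→w₀ over full span):
  R_A = w₀L/6 = 11·6/6 = 11 kN
  R_B = w₀L/3 = 11·6/3 = 22 kN
Load 3 — point force P=-8 kN at a=12/5 m (b=L-a=18/5):
  R_A = Pb/L = (-8)·(18/5)/6 = -24/5 kN
  R_B = Pa/L = (-8)·(12/5)/6 = -16/5 kN
Load 4 — uniform load w=17 kN/m over full span:
  R_A = wL/2 = 17·6/2 = 51 kN
  R_B = wL/2 = 17·6/2 = 51 kN
Superposition: R_A = 318/5 kN, R_B = 397/5 kN

R_A = 318/5 kN, R_B = 397/5 kN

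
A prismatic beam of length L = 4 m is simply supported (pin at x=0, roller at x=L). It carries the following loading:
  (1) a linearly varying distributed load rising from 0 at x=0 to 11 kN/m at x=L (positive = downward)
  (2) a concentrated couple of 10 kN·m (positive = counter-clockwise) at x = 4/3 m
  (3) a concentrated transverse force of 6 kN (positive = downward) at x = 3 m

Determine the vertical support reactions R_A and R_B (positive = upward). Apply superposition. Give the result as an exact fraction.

R_A = 34/3 kN, R_B = 50/3 kN

Load 1 — triangular load w₀=11 kN/m (0→w₀ over full span):
  R_A = w₀L/6 = 11·4/6 = 22/3 kN
  R_B = w₀L/3 = 11·4/3 = 44/3 kN
Load 2 — applied couple M₀=10 kN·m at a=4/3 m (b=L-a=8/3):
  R_A = M₀/L = 10/4 = 5/2 kN
  R_B = -M₀/L = -10/4 = -5/2 kN
Load 3 — point force P=6 kN at a=3 m (b=L-a=1):
  R_A = Pb/L = 6·1/4 = 3/2 kN
  R_B = Pa/L = 6·3/4 = 9/2 kN
Superposition: R_A = 34/3 kN, R_B = 50/3 kN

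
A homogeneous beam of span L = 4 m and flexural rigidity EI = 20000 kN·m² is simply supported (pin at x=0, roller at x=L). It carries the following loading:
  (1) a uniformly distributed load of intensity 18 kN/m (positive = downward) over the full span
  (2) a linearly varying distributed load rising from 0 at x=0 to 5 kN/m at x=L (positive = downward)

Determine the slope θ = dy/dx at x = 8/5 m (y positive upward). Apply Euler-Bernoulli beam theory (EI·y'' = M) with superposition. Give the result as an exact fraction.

Load 1 — uniform load w=18 kN/m over full span:
  θ_1 = -w(L³-6Lx²+4x³)/(24EI) = -18·(4³-6·4·(8/5)²+4·(8/5)³)/(24·20000) = -111/156250 rad
Load 2 — triangular load w₀=5 kN/m (0→w₀ over full span):
  θ_2 = -w₀(7L⁴-30L²x²+15x⁴)/(360LEI) = -5·(7·4⁴-30·4²·(8/5)²+15·(8/5)⁴)/(360·4·20000) = -323/2812500 rad
Superposition: θ = Σ θ_i = -2321/2812500 rad ≈ -0.000825 rad

θ(8/5) = -2321/2812500 rad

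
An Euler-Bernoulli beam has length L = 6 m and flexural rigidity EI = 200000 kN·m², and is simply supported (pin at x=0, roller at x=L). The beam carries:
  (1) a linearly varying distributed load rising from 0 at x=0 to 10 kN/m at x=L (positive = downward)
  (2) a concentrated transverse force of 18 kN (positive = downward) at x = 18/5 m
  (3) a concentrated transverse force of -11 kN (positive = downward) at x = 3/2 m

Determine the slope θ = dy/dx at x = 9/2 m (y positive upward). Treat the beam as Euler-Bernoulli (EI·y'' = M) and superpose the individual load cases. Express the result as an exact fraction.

Load 1 — triangular load w₀=10 kN/m (0→w₀ over full span):
  θ_1 = -w₀(7L⁴-30L²x²+15x⁴)/(360LEI) = -10·(7·6⁴-30·6²·(9/2)²+15·(9/2)⁴)/(360·6·200000) = 3939/25600000 rad
Load 2 — point force P=18 kN at a=18/5 m (b=L-a=12/5):
  θ_2 = -Pa(2L²-6Lx+3x²+a²)/(6LEI)  [x>a] = -18·(18/5)·(2·6²-6·6·(9/2)+3·(9/2)²+(18/5)²)/(6·6·200000) = 14661/100000000 rad
Load 3 — point force P=-11 kN at a=3/2 m (b=L-a=9/2):
  θ_3 = -Pa(2L²-6Lx+3x²+a²)/(6LEI)  [x>a] = -(-11)·(3/2)·(2·6²-6·6·(9/2)+3·(9/2)²+(3/2)²)/(6·6·200000) = -99/1600000 rad
Superposition: θ = Σ θ_i = 763527/3200000000 rad ≈ 0.000239 rad

θ(9/2) = 763527/3200000000 rad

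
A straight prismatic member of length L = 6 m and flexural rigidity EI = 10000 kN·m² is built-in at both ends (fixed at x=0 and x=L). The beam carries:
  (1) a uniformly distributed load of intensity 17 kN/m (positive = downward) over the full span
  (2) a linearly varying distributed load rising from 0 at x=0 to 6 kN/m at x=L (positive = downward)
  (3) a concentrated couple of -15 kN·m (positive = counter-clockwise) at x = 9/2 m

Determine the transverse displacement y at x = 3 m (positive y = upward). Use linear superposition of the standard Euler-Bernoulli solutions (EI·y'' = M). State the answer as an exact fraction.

Load 1 — uniform load w=17 kN/m over full span:
  y_1 = -wx²(L-x)²/(24EI) = -17·3²·(6-3)²/(24·10000) = -459/80000 m
Load 2 — triangular load w₀=6 kN/m (0→w₀ over full span):
  y_2 = -w₀x²(L-x)²(x+2L)/(120LEI) = -6·3²·(6-3)²·(3+2·6)/(120·6·10000) = -81/80000 m
Load 3 — applied couple M₀=-15 kN·m at a=9/2 m (b=L-a=3/2):
  y_3 = (R_Ax³/6 - M_Ax²/2)/EI  [x≤a] with R_A=-45/16, M_A=-75/16 = ((-45/16)·3³/6 - (-75/16)·3²/2)/10000 = 27/32000 m
Superposition: y = Σ y_i = -189/32000 m ≈ -0.005906 m

y(3) = -189/32000 m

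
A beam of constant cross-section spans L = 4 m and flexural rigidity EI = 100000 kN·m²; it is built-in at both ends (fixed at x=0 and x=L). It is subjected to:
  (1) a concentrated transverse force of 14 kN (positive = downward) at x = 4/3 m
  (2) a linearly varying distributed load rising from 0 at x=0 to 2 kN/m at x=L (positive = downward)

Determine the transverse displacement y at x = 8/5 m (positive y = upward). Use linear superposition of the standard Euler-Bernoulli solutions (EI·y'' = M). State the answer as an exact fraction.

y(8/5) = -2038/48828125 m

Load 1 — point force P=14 kN at a=4/3 m (b=L-a=8/3):
  y_1 = -Pa²(L-x)²(3bL-(3b+a)(L-x))/(6L³EI)  [x>a] = -14·(4/3)²·(4-(8/5))²·(3·(8/3)·4-(3·(8/3)+(4/3))·(4-(8/5)))/(6·4³·100000) = -14/390625 m
Load 2 — triangular load w₀=2 kN/m (0→w₀ over full span):
  y_2 = -w₀x²(L-x)²(x+2L)/(120LEI) = -2·(8/5)²·(4-(8/5))²·((8/5)+2·4)/(120·4·100000) = -288/48828125 m
Superposition: y = Σ y_i = -2038/48828125 m ≈ -0.000042 m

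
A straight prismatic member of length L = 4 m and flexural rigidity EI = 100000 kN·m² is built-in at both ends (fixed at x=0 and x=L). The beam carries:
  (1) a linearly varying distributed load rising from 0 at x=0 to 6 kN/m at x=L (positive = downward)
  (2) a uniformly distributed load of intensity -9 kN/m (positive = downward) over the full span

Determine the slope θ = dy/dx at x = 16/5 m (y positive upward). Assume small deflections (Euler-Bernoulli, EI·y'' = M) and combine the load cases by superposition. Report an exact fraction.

Load 1 — triangular load w₀=6 kN/m (0→w₀ over full span):
  θ_1 = -w₀(2x(L-x)(L-2x)(x+2L)+x²(L-x)²)/(120LEI) = -6·(2·(16/5)·(4-(16/5))·(4-2·(16/5))·((16/5)+2·4)+(16/5)²·(4-(16/5))²)/(120·4·100000) = 32/1953125 rad
Load 2 — uniform load w=-9 kN/m over full span:
  θ_2 = -wx(L-x)(L-2x)/(12EI) = -(-9)·(16/5)·(4-(16/5))·(4-2·(16/5))/(12·100000) = -18/390625 rad
Superposition: θ = Σ θ_i = -58/1953125 rad ≈ -0.000030 rad

θ(16/5) = -58/1953125 rad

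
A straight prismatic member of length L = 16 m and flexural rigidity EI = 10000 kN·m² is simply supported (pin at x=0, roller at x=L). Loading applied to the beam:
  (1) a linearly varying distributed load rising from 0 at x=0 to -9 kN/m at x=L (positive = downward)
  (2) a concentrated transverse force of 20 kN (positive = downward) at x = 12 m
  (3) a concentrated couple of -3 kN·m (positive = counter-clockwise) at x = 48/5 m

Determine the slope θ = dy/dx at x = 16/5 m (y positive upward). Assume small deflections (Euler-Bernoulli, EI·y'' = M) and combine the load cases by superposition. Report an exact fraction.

Load 1 — triangular load w₀=-9 kN/m (0→w₀ over full span):
  θ_1 = -w₀(7L⁴-30L²x²+15x⁴)/(360LEI) = -(-9)·(7·16⁴-30·16²·(16/5)²+15·(16/5)⁴)/(360·16·10000) = 23296/390625 rad
Load 2 — point force P=20 kN at a=12 m (b=L-a=4):
  θ_2 = -Pb(L²-b²-3x²)/(6LEI)  [x≤a] = -20·4·(16²-4²-3·(16/5)²)/(6·16·10000) = -109/6250 rad
Load 3 — applied couple M₀=-3 kN·m at a=48/5 m (b=L-a=32/5):
  θ_3 = (M₀x²/(2L)+C₁)/EI  [x≤a] with C₁=M₀(3b²-L²)/(6L)=104/25 = ((-3)·(16/5)²/(2·16)+(104/25))/10000 = 1/3125 rad
Superposition: θ = Σ θ_i = 33217/781250 rad ≈ 0.042518 rad

θ(16/5) = 33217/781250 rad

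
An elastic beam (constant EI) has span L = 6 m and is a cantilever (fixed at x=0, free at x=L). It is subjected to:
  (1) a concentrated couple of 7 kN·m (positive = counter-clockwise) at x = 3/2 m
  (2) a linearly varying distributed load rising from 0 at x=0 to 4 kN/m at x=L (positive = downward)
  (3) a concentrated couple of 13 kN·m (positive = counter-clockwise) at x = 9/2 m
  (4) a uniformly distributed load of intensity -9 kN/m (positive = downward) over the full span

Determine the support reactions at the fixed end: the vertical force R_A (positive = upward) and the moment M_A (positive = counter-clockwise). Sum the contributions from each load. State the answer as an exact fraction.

Load 1 — applied couple M₀=7 kN·m at a=3/2 m (b=L-a=9/2):
  R_A = 0 kN
  M_A = -M₀ = -7 kN·m
Load 2 — triangular load w₀=4 kN/m (0→w₀ over full span):
  R_A = w₀L/2 = 4·6/2 = 12 kN
  M_A = w₀L²/3 = 4·6²/3 = 48 kN·m
Load 3 — applied couple M₀=13 kN·m at a=9/2 m (b=L-a=3/2):
  R_A = 0 kN
  M_A = -M₀ = -13 kN·m
Load 4 — uniform load w=-9 kN/m over full span:
  R_A = wL = (-9)·6 = -54 kN
  M_A = wL²/2 = (-9)·6²/2 = -162 kN·m
Superposition: R_A = -42 kN, M_A = -134 kN·m

R_A = -42 kN, M_A = -134 kN·m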